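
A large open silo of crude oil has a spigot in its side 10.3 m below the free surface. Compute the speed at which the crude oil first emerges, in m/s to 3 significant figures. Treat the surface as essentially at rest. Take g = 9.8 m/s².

The surface is effectively still and both ends are open, so ½v² = gh and v = √(2·9.8·10.3) = 14.2 m/s.

v ≈ 14.2 m/s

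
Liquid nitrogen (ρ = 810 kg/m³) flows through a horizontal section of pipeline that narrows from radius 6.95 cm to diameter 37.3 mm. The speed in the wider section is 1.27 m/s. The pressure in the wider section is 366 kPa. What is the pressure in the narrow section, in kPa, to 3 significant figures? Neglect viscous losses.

Mass conservation (A₁v₁ = A₂v₂) gives v₂ = 1.27 × 152/10.9 = 17.6 m/s.
With no height change, Bernoulli's equation is P₁ + ½ρv₁² = P₂ + ½ρv₂².
P₂ = P₁ − ½ρ(v₂² − v₁²) = 366000 − ½·810·(17.6² − 1.27²) = 366000 − 125000 = 241000 Pa.

P₂ = 241 kPa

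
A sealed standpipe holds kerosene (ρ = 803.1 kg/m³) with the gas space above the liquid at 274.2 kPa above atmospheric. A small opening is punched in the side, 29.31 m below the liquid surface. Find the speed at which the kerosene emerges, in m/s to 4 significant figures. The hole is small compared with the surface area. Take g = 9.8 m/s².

35.46 m/s

Take point 1 at the surface (v₁ ≈ 0) and point 2 at the hole (at atmospheric pressure). Bernoulli: P₁ + ρg h = P_atm + ½ρv₂².
With P₁ − P_atm = 274200 Pa, v₂ = √(2gh + 2ΔP/ρ) = √(2·9.8·29.31 + 2·274200/803.1) = 35.46 m/s.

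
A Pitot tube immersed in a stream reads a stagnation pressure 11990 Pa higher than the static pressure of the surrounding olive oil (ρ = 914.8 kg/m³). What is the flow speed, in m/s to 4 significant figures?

v = 5.120 m/s

Bernoulli between the free stream and the stagnation point: ½ρv² = P_stag − P_static.
v = √(2ΔP/ρ) = √(2·11990/914.8) = 5.120 m/s.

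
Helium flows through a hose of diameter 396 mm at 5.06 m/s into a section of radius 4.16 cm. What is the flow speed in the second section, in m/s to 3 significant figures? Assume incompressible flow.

v₂ ≈ 115 m/s

By continuity, v₂ = v₁·A₁/A₂ = 5.06·(1230/54.4) = 115 m/s.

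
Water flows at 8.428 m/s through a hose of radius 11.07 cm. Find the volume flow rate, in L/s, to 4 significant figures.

Q = A·v = 0.03850 m² × 8.428 m/s = 0.3245 m³/s.
Converting: 0.3245 m³/s × 1000 = 324.5 L/s.

Q ≈ 324.5 L/s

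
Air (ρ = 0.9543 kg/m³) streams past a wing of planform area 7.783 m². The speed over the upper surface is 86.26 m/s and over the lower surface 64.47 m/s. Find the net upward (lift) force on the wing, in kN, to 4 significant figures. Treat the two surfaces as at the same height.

The faster flow above has the lower pressure; Bernoulli (same height) gives ΔP = ½ρ(v_up² − v_low²).
ΔP = ½·0.9543·(86.26² − 64.47²) = 1567 Pa.
Lift = ΔP · A = 1567 × 7.783 = 12200 N.

F = 12.20 kN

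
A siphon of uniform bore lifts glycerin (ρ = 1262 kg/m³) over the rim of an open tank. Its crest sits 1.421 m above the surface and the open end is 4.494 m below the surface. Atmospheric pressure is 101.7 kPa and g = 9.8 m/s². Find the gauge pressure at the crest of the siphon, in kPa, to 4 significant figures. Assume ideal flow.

Bernoulli surface→outlet gives ½v² = g·h_out, so v = √(2·9.8·4.494) = 9.385 m/s.
With constant cross-section the crest speed equals v; applying Bernoulli from the surface up to the crest, P_top = P_atm − ½ρv² − ρg·h_top.
P_top = 101700 − ½·1262·9.385² − 1262·9.8·1.421 = 28550 Pa. So P_gauge = P_top − P_atm = -73150 Pa.

P_gauge = -73.15 kPa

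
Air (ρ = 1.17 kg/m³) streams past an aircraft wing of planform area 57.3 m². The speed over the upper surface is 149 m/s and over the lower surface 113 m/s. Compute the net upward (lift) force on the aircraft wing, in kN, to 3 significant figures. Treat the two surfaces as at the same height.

316 kN

From P + ½ρv² = const at equal height, P_low − P_up = ½ρ(v_up² − v_low²).
ΔP = ½·1.17·(149² − 113²) = 5520 Pa.
Lift = ΔP · A = 5520 × 57.3 = 316000 N.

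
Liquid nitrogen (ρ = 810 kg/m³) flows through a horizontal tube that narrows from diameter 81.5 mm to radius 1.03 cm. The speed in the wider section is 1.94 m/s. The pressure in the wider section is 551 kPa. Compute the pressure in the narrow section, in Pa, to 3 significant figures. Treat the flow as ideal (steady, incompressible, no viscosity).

P₂ ≈ 179000 Pa

Continuity gives A₁v₁ = A₂v₂, so v₂ = (52.2 cm²)/(3.33 cm²) × 1.94 m/s = 30.4 m/s.
The pipe is horizontal, so Bernoulli reduces to P₁ + ½ρv₁² = P₂ + ½ρv₂².
P₂ = P₁ − ½ρ(v₂² − v₁²) = 551000 − ½·810·(30.4² − 1.94²) = 551000 − 372000 = 179000 Pa.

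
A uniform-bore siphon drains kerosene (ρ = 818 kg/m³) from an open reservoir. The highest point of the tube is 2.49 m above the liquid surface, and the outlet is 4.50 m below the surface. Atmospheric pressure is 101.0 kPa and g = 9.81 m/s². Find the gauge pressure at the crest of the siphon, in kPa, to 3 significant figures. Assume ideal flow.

P_gauge ≈ -56.1 kPa

Bernoulli surface→outlet gives ½v² = g·h_out, so v = √(2·9.81·4.50) = 9.40 m/s.
The bore is uniform, so the speed at the crest is the same v. Bernoulli surface→crest: P_atm = P_top + ½ρv² + ρg·h_top.
P_top = 101000 − ½·818·9.40² − 818·9.81·2.49 = 44900 Pa. So P_gauge = P_top − P_atm = -56100 Pa.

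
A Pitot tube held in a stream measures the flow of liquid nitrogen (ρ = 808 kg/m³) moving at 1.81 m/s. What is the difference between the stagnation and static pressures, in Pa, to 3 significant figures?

Bernoulli between the free stream and the stagnation point: ½ρv² = P_stag − P_static.
ΔP = ½·808·1.81² = 1320 Pa.

1320 Pa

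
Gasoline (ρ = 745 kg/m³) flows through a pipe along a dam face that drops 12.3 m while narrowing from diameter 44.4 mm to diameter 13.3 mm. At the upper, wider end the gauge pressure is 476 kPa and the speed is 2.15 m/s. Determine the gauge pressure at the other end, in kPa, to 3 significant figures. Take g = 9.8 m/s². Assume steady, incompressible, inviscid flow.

P₂ ≈ 354 kPa

Mass conservation (A₁v₁ = A₂v₂) gives v₂ = 2.15 × 15.5/1.39 = 24.0 m/s.
Energy conservation along the streamline gives P₂ = P₁ − ½ρ(v₂² − v₁²) − ρg(h₂ − h₁).
P₂ = 476000 + ½·745·(2.15² − 24.0²) − 745·9.8·(−12.3) = 476000 + (-212000) − (-89800) = 354000 Pa.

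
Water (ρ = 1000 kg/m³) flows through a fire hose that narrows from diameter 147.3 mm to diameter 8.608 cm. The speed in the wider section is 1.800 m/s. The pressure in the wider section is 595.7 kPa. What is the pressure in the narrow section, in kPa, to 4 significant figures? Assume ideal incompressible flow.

P₂ ≈ 583.4 kPa

By continuity, v₂ = v₁·A₁/A₂ = 1.800·(170.4/58.20) = 5.271 m/s.
Along the horizontal streamline, P + ½ρv² is constant.
P₂ = P₁ − ½ρ(v₂² − v₁²) = 595700 − ½·1000·(5.271² − 1.800²) = 595700 − 12270 = 583400 Pa.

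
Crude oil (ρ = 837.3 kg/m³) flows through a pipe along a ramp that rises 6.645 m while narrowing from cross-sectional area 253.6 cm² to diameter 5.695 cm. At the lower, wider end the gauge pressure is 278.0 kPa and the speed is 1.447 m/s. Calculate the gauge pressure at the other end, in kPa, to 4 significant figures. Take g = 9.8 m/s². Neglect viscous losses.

Mass conservation (A₁v₁ = A₂v₂) gives v₂ = 1.447 × 253.6/25.47 = 14.41 m/s.
Applying Bernoulli between the two ends and solving for P₂: P₂ = P₁ + ½ρ(v₁² − v₂²) − ρgΔh.
P₂ = 278000 + ½·837.3·(1.447² − 14.41²) − 837.3·9.8·(+6.645) = 278000 + (-86010) − (54530) = 137500 Pa.

137.5 kPa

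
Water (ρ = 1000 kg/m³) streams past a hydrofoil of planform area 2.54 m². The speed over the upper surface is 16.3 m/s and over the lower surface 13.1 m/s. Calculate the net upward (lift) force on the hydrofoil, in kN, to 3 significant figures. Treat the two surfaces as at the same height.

F ≈ 119 kN

From P + ½ρv² = const at equal height, P_low − P_up = ½ρ(v_up² − v_low²).
ΔP = ½·1000·(16.3² − 13.1²) = 47000 Pa.
Lift = ΔP · A = 47000 × 2.54 = 119000 N.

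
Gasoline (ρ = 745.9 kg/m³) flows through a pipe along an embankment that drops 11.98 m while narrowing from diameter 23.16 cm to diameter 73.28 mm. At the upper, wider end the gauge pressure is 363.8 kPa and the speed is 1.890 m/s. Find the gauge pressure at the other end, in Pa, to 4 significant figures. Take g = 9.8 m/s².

By continuity, v₂ = v₁·A₁/A₂ = 1.890·(421.3/42.18) = 18.88 m/s.
Energy conservation along the streamline gives P₂ = P₁ − ½ρ(v₂² − v₁²) − ρg(h₂ − h₁).
P₂ = 363800 + ½·745.9·(1.890² − 18.88²) − 745.9·9.8·(−11.98) = 363800 + (-131600) − (-87570) = 319800 Pa.

P₂ ≈ 319800 Pa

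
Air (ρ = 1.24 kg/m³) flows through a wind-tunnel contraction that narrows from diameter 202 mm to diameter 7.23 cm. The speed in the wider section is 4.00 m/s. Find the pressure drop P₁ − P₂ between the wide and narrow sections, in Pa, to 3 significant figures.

595 Pa

Mass conservation (A₁v₁ = A₂v₂) gives v₂ = 4.00 × 320/41.1 = 31.2 m/s.
Bernoulli (h₁ = h₂): P₁ − P₂ = ½ρ(v₂² − v₁²).
P₁ − P₂ = ½·1.24·(31.2² − 4.00²) = ½·1.24·959 = 595 Pa.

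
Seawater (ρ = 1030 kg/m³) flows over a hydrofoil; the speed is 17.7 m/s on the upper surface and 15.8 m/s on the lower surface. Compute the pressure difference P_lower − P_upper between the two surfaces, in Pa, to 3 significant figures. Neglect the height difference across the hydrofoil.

ΔP ≈ 32800 Pa

With negligible Δh, P + ½ρv² is constant, so P_low − P_up = ½ρ(v_up² − v_low²).
ΔP = ½·1030·(17.7² − 15.8²) = 32800 Pa.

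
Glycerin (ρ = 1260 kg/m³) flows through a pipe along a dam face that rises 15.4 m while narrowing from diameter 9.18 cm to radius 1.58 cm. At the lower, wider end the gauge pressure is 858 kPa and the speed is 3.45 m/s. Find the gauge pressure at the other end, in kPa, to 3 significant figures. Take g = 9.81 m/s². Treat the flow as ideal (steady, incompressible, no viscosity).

By continuity, v₂ = v₁·A₁/A₂ = 3.45·(66.2/7.84) = 29.1 m/s.
Bernoulli: P₁ + ½ρv₁² + ρg h₁ = P₂ + ½ρv₂² + ρg h₂, so P₂ = P₁ + ½ρ(v₁² − v₂²) − ρg(h₂ − h₁).
P₂ = 858000 + ½·1260·(3.45² − 29.1²) − 1260·9.81·(+15.4) = 858000 + (-527000) − (190000) = 141000 Pa.

P₂ ≈ 141 kPa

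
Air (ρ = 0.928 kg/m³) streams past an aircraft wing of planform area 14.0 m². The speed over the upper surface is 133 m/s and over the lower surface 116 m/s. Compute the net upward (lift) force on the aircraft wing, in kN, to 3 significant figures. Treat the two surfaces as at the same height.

With equal heights on the two surfaces, Bernoulli gives P_lower − P_upper = ½ρ(v_upper² − v_lower²).
ΔP = ½·0.928·(133² − 116²) = 1960 Pa.
Lift = ΔP · A = 1960 × 14.0 = 27500 N.

F ≈ 27.5 kN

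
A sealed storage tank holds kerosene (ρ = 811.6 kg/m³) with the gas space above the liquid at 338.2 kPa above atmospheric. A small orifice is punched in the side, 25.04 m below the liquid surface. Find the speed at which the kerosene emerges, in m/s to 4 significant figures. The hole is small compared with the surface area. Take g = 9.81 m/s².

v ≈ 36.40 m/s

Take point 1 at the surface (v₁ ≈ 0) and point 2 at the hole (at atmospheric pressure). Bernoulli: P₁ + ρg h = P_atm + ½ρv₂².
With P₁ − P_atm = 338200 Pa, v₂ = √(2gh + 2ΔP/ρ) = √(2·9.81·25.04 + 2·338200/811.6) = 36.40 m/s.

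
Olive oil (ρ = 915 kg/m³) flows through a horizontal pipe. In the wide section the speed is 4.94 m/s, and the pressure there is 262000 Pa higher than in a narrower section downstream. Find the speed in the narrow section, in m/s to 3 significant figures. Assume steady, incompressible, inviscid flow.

v₂ ≈ 24.4 m/s

Horizontal Bernoulli: P₁ + ½ρv₁² = P₂ + ½ρv₂², so v₂² = v₁² + 2(P₁ − P₂)/ρ.
v₂ = √(4.94² + 2·262000/915) = √(24.4 + 573) = 24.4 m/s.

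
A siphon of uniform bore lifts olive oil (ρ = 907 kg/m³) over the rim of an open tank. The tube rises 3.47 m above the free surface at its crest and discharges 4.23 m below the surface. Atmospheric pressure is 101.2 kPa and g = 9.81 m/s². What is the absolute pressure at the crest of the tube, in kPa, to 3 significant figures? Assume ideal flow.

32.7 kPa

The outlet speed comes from Torricelli: v = √(2g·4.23) = 9.11 m/s.
Continuity keeps v the same throughout the tube; from surface to crest, P_atm + 0 = P_top + ½ρv² + ρg·h_top.
P_top = 101200 − ½·907·9.11² − 907·9.81·3.47 = 32700 Pa.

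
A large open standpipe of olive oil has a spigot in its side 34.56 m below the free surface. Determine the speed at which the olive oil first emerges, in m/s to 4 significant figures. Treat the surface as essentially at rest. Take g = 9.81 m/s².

v ≈ 26.04 m/s

Torricelli's result v = √(2gh) gives v = √(2·9.81·34.56) = 26.04 m/s.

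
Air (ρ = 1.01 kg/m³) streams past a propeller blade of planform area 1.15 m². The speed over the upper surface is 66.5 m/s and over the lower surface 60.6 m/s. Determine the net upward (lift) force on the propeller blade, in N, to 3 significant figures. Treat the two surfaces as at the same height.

The faster flow above has the lower pressure; Bernoulli (same height) gives ΔP = ½ρ(v_up² − v_low²).
ΔP = ½·1.01·(66.5² − 60.6²) = 379 Pa.
Lift = ΔP · A = 379 × 1.15 = 435 N.

F ≈ 435 N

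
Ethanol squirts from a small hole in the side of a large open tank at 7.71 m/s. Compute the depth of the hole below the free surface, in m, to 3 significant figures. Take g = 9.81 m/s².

Inverting v = √(2gh) gives h = v² / 2g.
h = 7.71²/(2·9.81) = 59.4/19.62 = 3.03 m.

h = 3.03 m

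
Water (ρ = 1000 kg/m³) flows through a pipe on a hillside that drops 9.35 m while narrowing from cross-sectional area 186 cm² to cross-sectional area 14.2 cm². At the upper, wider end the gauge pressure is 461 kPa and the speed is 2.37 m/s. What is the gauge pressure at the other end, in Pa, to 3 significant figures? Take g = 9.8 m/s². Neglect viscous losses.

The volume flow rate is constant, so v₂ = (A₁/A₂)v₁ = (186/14.2)·2.37 = 31.0 m/s.
Energy conservation along the streamline gives P₂ = P₁ − ½ρ(v₂² − v₁²) − ρg(h₂ − h₁).
P₂ = 461000 + ½·1000·(2.37² − 31.0²) − 1000·9.8·(−9.35) = 461000 + (-479000) − (-91600) = 73600 Pa.

73600 Pa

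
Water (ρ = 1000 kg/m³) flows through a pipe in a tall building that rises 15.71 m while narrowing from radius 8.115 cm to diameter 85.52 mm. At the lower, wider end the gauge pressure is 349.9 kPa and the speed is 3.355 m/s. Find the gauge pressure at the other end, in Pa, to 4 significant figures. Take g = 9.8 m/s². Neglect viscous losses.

P₂ ≈ 128600 Pa

Continuity gives A₁v₁ = A₂v₂, so v₂ = (206.9 cm²)/(57.44 cm²) × 3.355 m/s = 12.08 m/s.
Bernoulli: P₁ + ½ρv₁² + ρg h₁ = P₂ + ½ρv₂² + ρg h₂, so P₂ = P₁ + ½ρ(v₁² − v₂²) − ρg(h₂ − h₁).
P₂ = 349900 + ½·1000·(3.355² − 12.08²) − 1000·9.8·(+15.71) = 349900 + (-67380) − (154000) = 128600 Pa.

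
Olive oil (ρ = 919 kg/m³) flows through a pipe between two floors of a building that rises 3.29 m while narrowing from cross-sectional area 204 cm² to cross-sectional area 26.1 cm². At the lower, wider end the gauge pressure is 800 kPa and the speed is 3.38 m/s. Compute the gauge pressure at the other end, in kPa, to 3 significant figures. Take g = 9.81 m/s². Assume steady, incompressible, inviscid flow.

P₂ ≈ 455 kPa

By continuity, v₂ = v₁·A₁/A₂ = 3.38·(204/26.1) = 26.4 m/s.
Bernoulli: P₁ + ½ρv₁² + ρg h₁ = P₂ + ½ρv₂² + ρg h₂, so P₂ = P₁ + ½ρ(v₁² − v₂²) − ρg(h₂ − h₁).
P₂ = 800000 + ½·919·(3.38² − 26.4²) − 919·9.81·(+3.29) = 800000 + (-315000) − (29700) = 455000 Pa.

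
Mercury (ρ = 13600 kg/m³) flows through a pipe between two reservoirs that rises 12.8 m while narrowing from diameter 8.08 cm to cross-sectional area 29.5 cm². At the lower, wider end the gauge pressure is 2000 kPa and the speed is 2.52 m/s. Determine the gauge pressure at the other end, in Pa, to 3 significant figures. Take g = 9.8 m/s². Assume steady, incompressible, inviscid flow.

207000 Pa

Continuity gives A₁v₁ = A₂v₂, so v₂ = (51.3 cm²)/(29.5 cm²) × 2.52 m/s = 4.38 m/s.
Applying Bernoulli between the two ends and solving for P₂: P₂ = P₁ + ½ρ(v₁² − v₂²) − ρgΔh.
P₂ = 2000000 + ½·13600·(2.52² − 4.38²) − 13600·9.8·(+12.8) = 2000000 + (-87300) − (1710000) = 207000 Pa.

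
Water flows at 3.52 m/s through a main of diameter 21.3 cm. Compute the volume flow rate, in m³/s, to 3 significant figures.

Q = A·v = 0.0356 m² × 3.52 m/s = 0.125 m³/s.

Q = 0.125 m³/s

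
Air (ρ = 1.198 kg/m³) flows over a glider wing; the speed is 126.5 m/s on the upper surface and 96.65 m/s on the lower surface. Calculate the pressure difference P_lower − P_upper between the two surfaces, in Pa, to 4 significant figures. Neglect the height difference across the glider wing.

3990 Pa

Bernoulli (same height): P_lower − P_upper = ½ρ(v_upper² − v_lower²).
ΔP = ½·1.198·(126.5² − 96.65²) = 3990 Pa.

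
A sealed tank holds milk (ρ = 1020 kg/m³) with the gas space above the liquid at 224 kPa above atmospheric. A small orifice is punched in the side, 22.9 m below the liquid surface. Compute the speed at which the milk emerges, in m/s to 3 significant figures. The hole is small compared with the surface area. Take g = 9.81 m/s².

Take point 1 at the surface (v₁ ≈ 0) and point 2 at the hole (at atmospheric pressure). Bernoulli: P₁ + ρg h = P_atm + ½ρv₂².
With P₁ − P_atm = 224000 Pa, v₂ = √(2gh + 2ΔP/ρ) = √(2·9.81·22.9 + 2·224000/1020) = 29.8 m/s.

v = 29.8 m/s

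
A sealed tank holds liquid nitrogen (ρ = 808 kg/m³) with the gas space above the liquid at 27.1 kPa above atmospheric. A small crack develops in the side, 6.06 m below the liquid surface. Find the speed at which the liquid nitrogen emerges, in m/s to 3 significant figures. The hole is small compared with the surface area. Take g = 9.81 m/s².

v ≈ 13.6 m/s

Take point 1 at the surface (v₁ ≈ 0) and point 2 at the hole (at atmospheric pressure). Bernoulli: P₁ + ρg h = P_atm + ½ρv₂².
With P₁ − P_atm = 27100 Pa, v₂ = √(2gh + 2ΔP/ρ) = √(2·9.81·6.06 + 2·27100/808) = 13.6 m/s.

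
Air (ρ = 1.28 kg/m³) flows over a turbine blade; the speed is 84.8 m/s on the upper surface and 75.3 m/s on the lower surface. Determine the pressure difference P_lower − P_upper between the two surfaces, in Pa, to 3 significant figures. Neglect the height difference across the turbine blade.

Bernoulli (same height): P_lower − P_upper = ½ρ(v_upper² − v_lower²).
ΔP = ½·1.28·(84.8² − 75.3²) = 973 Pa.

ΔP ≈ 973 Pa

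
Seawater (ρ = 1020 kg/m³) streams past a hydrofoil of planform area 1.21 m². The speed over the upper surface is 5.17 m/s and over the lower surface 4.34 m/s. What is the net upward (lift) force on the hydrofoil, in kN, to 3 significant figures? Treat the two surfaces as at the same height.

With equal heights on the two surfaces, Bernoulli gives P_lower − P_upper = ½ρ(v_upper² − v_lower²).
ΔP = ½·1020·(5.17² − 4.34²) = 4030 Pa.
Lift = ΔP · A = 4030 × 1.21 = 4870 N.

F ≈ 4.87 kN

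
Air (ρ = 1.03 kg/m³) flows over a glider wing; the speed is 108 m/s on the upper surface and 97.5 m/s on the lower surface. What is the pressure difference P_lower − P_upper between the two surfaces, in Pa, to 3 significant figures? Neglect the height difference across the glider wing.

ΔP = 1110 Pa

Bernoulli (same height): P_lower − P_upper = ½ρ(v_upper² − v_lower²).
ΔP = ½·1.03·(108² − 97.5²) = 1110 Pa.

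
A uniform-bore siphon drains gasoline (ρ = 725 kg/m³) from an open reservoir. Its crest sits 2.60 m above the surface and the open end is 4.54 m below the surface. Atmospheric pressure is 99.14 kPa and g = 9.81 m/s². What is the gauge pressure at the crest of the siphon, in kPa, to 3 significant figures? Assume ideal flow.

Bernoulli surface→outlet gives ½v² = g·h_out, so v = √(2·9.81·4.54) = 9.44 m/s.
The bore is uniform, so the speed at the crest is the same v. Bernoulli surface→crest: P_atm = P_top + ½ρv² + ρg·h_top.
P_top = 99140 − ½·725·9.44² − 725·9.81·2.60 = 48400 Pa. So P_gauge = P_top − P_atm = -50800 Pa.

P_gauge = -50.8 kPa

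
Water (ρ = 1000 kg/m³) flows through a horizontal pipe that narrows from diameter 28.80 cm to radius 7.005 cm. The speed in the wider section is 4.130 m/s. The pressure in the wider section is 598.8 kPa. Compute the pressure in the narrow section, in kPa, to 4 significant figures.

P₂ ≈ 455.0 kPa

By continuity, v₂ = v₁·A₁/A₂ = 4.130·(651.4/154.2) = 17.45 m/s.
Along the horizontal streamline, P + ½ρv² is constant.
P₂ = P₁ − ½ρ(v₂² − v₁²) = 598800 − ½·1000·(17.45² − 4.130²) = 598800 − 143800 = 455000 Pa.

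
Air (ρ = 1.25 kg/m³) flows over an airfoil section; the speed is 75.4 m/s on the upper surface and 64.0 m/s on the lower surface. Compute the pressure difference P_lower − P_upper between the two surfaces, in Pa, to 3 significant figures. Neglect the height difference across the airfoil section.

993 Pa

With negligible Δh, P + ½ρv² is constant, so P_low − P_up = ½ρ(v_up² − v_low²).
ΔP = ½·1.25·(75.4² − 64.0²) = 993 Pa.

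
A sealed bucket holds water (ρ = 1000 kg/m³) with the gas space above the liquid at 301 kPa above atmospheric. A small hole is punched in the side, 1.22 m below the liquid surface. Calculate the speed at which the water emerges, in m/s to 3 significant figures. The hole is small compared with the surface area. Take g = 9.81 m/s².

v ≈ 25.0 m/s

Take point 1 at the surface (v₁ ≈ 0) and point 2 at the hole (at atmospheric pressure). Bernoulli: P₁ + ρg h = P_atm + ½ρv₂².
With P₁ − P_atm = 301000 Pa, v₂ = √(2gh + 2ΔP/ρ) = √(2·9.81·1.22 + 2·301000/1000) = 25.0 m/s.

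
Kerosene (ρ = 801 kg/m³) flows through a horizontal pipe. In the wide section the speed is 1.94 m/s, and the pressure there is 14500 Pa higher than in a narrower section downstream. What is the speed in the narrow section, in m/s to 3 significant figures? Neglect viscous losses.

Along the level pipe P + ½ρv² is conserved, hence v₂² = v₁² + 2(P₁ − P₂)/ρ.
v₂ = √(1.94² + 2·14500/801) = √(3.76 + 36.2) = 6.32 m/s.

v₂ ≈ 6.32 m/s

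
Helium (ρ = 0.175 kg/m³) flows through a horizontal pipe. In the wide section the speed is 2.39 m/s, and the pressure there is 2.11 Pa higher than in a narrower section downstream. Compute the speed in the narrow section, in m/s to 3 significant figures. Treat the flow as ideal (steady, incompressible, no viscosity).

Along the level pipe P + ½ρv² is conserved, hence v₂² = v₁² + 2(P₁ − P₂)/ρ.
v₂ = √(2.39² + 2·2.11/0.175) = √(5.71 + 24.1) = 5.46 m/s.

v₂ ≈ 5.46 m/s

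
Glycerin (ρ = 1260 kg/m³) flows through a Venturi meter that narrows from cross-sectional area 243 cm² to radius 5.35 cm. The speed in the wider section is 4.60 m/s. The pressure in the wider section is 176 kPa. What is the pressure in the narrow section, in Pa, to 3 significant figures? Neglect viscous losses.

The volume flow rate is constant, so v₂ = (A₁/A₂)v₁ = (243/89.9)·4.60 = 12.4 m/s.
The pipe is horizontal, so Bernoulli reduces to P₁ + ½ρv₁² = P₂ + ½ρv₂².
P₂ = P₁ − ½ρ(v₂² − v₁²) = 176000 − ½·1260·(12.4² − 4.60²) = 176000 − 84000 = 92000 Pa.

P₂ ≈ 92000 Pa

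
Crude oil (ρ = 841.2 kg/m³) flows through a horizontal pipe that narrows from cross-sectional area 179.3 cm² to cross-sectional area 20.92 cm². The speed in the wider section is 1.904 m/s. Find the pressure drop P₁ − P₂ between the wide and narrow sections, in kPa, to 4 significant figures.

Mass conservation (A₁v₁ = A₂v₂) gives v₂ = 1.904 × 179.3/20.92 = 16.32 m/s.
The pipe is horizontal, so Bernoulli reduces to P₁ + ½ρv₁² = P₂ + ½ρv₂².
P₁ − P₂ = ½·841.2·(16.32² − 1.904²) = ½·841.2·262.7 = 110500 Pa.

ΔP = 110.5 kPa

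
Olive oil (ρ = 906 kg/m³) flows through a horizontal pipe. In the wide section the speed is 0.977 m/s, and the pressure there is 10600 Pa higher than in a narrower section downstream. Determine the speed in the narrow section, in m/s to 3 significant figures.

4.93 m/s

Along the level pipe P + ½ρv² is conserved, hence v₂² = v₁² + 2(P₁ − P₂)/ρ.
v₂ = √(0.977² + 2·10600/906) = √(0.955 + 23.4) = 4.93 m/s.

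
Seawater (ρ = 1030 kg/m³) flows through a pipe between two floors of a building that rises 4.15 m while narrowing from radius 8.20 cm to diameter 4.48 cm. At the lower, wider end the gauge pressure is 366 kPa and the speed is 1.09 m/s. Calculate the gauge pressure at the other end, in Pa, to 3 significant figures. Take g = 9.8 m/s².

Continuity gives A₁v₁ = A₂v₂, so v₂ = (211 cm²)/(15.8 cm²) × 1.09 m/s = 14.6 m/s.
Bernoulli: P₁ + ½ρv₁² + ρg h₁ = P₂ + ½ρv₂² + ρg h₂, so P₂ = P₁ + ½ρ(v₁² − v₂²) − ρg(h₂ − h₁).
P₂ = 366000 + ½·1030·(1.09² − 14.6²) − 1030·9.8·(+4.15) = 366000 + (-109000) − (41900) = 215000 Pa.

P₂ = 215000 Pa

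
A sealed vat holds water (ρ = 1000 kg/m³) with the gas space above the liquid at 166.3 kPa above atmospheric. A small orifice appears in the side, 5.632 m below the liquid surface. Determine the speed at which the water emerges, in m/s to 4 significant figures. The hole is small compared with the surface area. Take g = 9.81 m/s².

v = 21.05 m/s

Take point 1 at the surface (v₁ ≈ 0) and point 2 at the hole (at atmospheric pressure). Bernoulli: P₁ + ρg h = P_atm + ½ρv₂².
With P₁ − P_atm = 166300 Pa, v₂ = √(2gh + 2ΔP/ρ) = √(2·9.81·5.632 + 2·166300/1000) = 21.05 m/s.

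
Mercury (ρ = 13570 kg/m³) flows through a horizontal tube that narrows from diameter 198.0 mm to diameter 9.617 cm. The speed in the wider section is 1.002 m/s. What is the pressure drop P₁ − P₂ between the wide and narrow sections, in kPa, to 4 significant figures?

115.6 kPa

Mass conservation (A₁v₁ = A₂v₂) gives v₂ = 1.002 × 307.9/72.64 = 4.247 m/s.
The pipe is horizontal, so Bernoulli reduces to P₁ + ½ρv₁² = P₂ + ½ρv₂².
P₁ − P₂ = ½·13570·(4.247² − 1.002²) = ½·13570·17.04 = 115600 Pa.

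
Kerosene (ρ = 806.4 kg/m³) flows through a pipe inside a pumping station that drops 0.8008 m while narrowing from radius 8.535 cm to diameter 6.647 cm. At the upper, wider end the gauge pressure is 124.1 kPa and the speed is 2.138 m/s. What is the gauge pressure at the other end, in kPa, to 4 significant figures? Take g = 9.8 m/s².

By continuity, v₂ = v₁·A₁/A₂ = 2.138·(228.9/34.70) = 14.10 m/s.
Applying Bernoulli between the two ends and solving for P₂: P₂ = P₁ + ½ρ(v₁² − v₂²) − ρgΔh.
P₂ = 124100 + ½·806.4·(2.138² − 14.10²) − 806.4·9.8·(−0.8008) = 124100 + (-78320) − (-6328) = 52110 Pa.

52.11 kPa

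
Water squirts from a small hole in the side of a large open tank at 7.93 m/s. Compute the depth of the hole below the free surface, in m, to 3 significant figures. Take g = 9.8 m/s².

Torricelli: v = √(2gh), so h = v²/(2g).
h = 7.93²/(2·9.8) = 62.9/19.60 = 3.21 m.

h ≈ 3.21 m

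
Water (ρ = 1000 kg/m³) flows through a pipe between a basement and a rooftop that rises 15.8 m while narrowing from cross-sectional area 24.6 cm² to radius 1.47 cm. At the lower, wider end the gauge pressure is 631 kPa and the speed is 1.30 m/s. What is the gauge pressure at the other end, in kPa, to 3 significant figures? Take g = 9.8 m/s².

By continuity, v₂ = v₁·A₁/A₂ = 1.30·(24.6/6.79) = 4.71 m/s.
Bernoulli: P₁ + ½ρv₁² + ρg h₁ = P₂ + ½ρv₂² + ρg h₂, so P₂ = P₁ + ½ρ(v₁² − v₂²) − ρg(h₂ − h₁).
P₂ = 631000 + ½·1000·(1.30² − 4.71²) − 1000·9.8·(+15.8) = 631000 + (-10300) − (155000) = 466000 Pa.

P₂ = 466 kPa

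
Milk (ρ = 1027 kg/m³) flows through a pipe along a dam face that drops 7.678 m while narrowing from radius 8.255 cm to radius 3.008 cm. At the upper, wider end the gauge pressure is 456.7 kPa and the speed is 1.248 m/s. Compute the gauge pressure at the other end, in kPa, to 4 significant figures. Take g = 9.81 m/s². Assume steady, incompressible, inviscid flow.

P₂ ≈ 489.5 kPa

By continuity, v₂ = v₁·A₁/A₂ = 1.248·(214.1/28.43) = 9.399 m/s.
Energy conservation along the streamline gives P₂ = P₁ − ½ρ(v₂² − v₁²) − ρg(h₂ − h₁).
P₂ = 456700 + ½·1027·(1.248² − 9.399²) − 1027·9.81·(−7.678) = 456700 + (-44570) − (-77350) = 489500 Pa.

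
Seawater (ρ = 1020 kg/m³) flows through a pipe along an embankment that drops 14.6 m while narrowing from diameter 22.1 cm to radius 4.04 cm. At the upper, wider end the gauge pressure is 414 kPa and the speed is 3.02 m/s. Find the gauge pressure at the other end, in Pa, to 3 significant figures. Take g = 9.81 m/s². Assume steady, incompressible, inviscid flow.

Mass conservation (A₁v₁ = A₂v₂) gives v₂ = 3.02 × 384/51.3 = 22.6 m/s.
Bernoulli: P₁ + ½ρv₁² + ρg h₁ = P₂ + ½ρv₂² + ρg h₂, so P₂ = P₁ + ½ρ(v₁² − v₂²) − ρg(h₂ − h₁).
P₂ = 414000 + ½·1020·(3.02² − 22.6²) − 1020·9.81·(−14.6) = 414000 + (-256000) − (-146000) = 304000 Pa.

P₂ ≈ 304000 Pa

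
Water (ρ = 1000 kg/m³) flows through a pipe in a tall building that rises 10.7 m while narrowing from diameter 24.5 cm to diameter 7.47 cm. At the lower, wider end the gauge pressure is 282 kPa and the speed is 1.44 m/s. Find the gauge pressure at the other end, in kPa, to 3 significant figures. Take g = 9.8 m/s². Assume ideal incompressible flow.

58.2 kPa

Mass conservation (A₁v₁ = A₂v₂) gives v₂ = 1.44 × 471/43.8 = 15.5 m/s.
Bernoulli: P₁ + ½ρv₁² + ρg h₁ = P₂ + ½ρv₂² + ρg h₂, so P₂ = P₁ + ½ρ(v₁² − v₂²) − ρg(h₂ − h₁).
P₂ = 282000 + ½·1000·(1.44² − 15.5²) − 1000·9.8·(+10.7) = 282000 + (-119000) − (105000) = 58200 Pa.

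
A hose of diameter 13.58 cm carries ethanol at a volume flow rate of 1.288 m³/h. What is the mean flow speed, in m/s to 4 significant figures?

Q = 1.288 m³/h = 0.0003578 m³/s.
v = Q/A = 0.0003578 / 0.01448 = 0.02470 m/s.

v = 0.02470 m/s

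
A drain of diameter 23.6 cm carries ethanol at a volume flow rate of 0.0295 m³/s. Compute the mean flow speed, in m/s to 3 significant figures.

0.674 m/s

Q = 0.0295 m³/s = 0.0295 m³/s.
v = Q/A = 0.0295 / 0.0437 = 0.674 m/s.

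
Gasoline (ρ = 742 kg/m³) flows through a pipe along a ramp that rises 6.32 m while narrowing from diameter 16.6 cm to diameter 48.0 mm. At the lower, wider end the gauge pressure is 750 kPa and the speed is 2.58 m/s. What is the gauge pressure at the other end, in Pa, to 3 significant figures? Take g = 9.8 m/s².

Mass conservation (A₁v₁ = A₂v₂) gives v₂ = 2.58 × 216/18.1 = 30.9 m/s.
Bernoulli: P₁ + ½ρv₁² + ρg h₁ = P₂ + ½ρv₂² + ρg h₂, so P₂ = P₁ + ½ρ(v₁² − v₂²) − ρg(h₂ − h₁).
P₂ = 750000 + ½·742·(2.58² − 30.9²) − 742·9.8·(+6.32) = 750000 + (-351000) − (46000) = 353000 Pa.

353000 Pa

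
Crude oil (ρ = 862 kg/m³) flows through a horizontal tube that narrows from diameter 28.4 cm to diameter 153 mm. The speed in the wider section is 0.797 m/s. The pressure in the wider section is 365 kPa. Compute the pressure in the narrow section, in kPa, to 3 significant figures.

Mass conservation (A₁v₁ = A₂v₂) gives v₂ = 0.797 × 633/184 = 2.75 m/s.
Along the horizontal streamline, P + ½ρv² is constant.
P₂ = P₁ − ½ρ(v₂² − v₁²) = 365000 − ½·862·(2.75² − 0.797²) = 365000 − 2980 = 362000 Pa.

P₂ ≈ 362 kPa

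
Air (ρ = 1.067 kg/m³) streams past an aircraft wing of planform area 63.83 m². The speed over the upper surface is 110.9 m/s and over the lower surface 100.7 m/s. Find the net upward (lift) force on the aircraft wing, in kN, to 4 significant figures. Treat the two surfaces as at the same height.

F = 73.50 kN

With equal heights on the two surfaces, Bernoulli gives P_lower − P_upper = ½ρ(v_upper² − v_lower²).
ΔP = ½·1.067·(110.9² − 100.7²) = 1151 Pa.
Lift = ΔP · A = 1151 × 63.83 = 73500 N.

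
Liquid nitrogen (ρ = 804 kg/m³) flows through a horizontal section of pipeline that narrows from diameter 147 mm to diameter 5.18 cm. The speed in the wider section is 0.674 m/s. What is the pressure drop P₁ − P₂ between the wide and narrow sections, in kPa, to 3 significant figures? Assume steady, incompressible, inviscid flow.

Continuity gives A₁v₁ = A₂v₂, so v₂ = (170 cm²)/(21.1 cm²) × 0.674 m/s = 5.43 m/s.
With no height change, Bernoulli's equation is P₁ + ½ρv₁² = P₂ + ½ρv₂².
P₁ − P₂ = ½·804·(5.43² − 0.674²) = ½·804·29.0 = 11700 Pa.

ΔP ≈ 11.7 kPa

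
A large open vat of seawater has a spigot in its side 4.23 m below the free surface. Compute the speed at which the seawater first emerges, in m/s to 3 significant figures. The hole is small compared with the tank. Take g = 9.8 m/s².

With the surface at rest and both surface and jet at atmospheric pressure, Bernoulli gives ρg h = ½ρv², so v = √(2gh) = √(2·9.8·4.23) = 9.11 m/s.

v = 9.11 m/s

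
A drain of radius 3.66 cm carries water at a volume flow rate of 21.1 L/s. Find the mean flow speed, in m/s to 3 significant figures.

Q = 21.1 L/s = 0.0211 m³/s.
v = Q/A = 0.0211 / 0.00421 = 5.01 m/s.

5.01 m/s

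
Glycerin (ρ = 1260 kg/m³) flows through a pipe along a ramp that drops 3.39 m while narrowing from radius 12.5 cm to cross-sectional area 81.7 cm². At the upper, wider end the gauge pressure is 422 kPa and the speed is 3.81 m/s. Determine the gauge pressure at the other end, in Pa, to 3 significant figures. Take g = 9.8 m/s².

By continuity, v₂ = v₁·A₁/A₂ = 3.81·(491/81.7) = 22.9 m/s.
Bernoulli: P₁ + ½ρv₁² + ρg h₁ = P₂ + ½ρv₂² + ρg h₂, so P₂ = P₁ + ½ρ(v₁² − v₂²) − ρg(h₂ − h₁).
P₂ = 422000 + ½·1260·(3.81² − 22.9²) − 1260·9.8·(−3.39) = 422000 + (-321000) − (-41900) = 143000 Pa.

P₂ ≈ 143000 Pa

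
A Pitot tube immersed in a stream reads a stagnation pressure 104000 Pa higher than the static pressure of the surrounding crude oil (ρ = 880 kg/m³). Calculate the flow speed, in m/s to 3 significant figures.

Bernoulli between the free stream and the stagnation point: ½ρv² = P_stag − P_static.
v = √(2ΔP/ρ) = √(2·104000/880) = 15.4 m/s.

15.4 m/s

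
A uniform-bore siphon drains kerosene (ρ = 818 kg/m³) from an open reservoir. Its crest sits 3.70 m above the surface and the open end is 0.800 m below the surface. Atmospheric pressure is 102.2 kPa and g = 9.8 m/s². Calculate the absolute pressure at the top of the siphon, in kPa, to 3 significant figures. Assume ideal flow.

P_top ≈ 66.1 kPa

The outlet speed comes from Torricelli: v = √(2g·0.800) = 3.96 m/s.
The bore is uniform, so the speed at the crest is the same v. Bernoulli surface→crest: P_atm = P_top + ½ρv² + ρg·h_top.
P_top = 102200 − ½·818·3.96² − 818·9.8·3.70 = 66100 Pa.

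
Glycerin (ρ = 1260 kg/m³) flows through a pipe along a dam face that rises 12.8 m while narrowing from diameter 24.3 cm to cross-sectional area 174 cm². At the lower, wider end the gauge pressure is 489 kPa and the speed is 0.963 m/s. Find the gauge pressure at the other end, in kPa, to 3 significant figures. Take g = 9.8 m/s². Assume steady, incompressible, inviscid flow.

Continuity gives A₁v₁ = A₂v₂, so v₂ = (464 cm²)/(174 cm²) × 0.963 m/s = 2.57 m/s.
Bernoulli: P₁ + ½ρv₁² + ρg h₁ = P₂ + ½ρv₂² + ρg h₂, so P₂ = P₁ + ½ρ(v₁² − v₂²) − ρg(h₂ − h₁).
P₂ = 489000 + ½·1260·(0.963² − 2.57²) − 1260·9.8·(+12.8) = 489000 + (-3570) − (158000) = 327000 Pa.

P₂ ≈ 327 kPa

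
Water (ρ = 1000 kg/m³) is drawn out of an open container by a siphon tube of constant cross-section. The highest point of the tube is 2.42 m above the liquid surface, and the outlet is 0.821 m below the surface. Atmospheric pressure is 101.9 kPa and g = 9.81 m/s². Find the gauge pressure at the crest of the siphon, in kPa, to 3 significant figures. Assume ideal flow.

-31.8 kPa

From the surface to the outlet (both open to atmosphere, surface at rest): v = √(2g·h_out) = √(2·9.81·0.821) = 4.01 m/s.
With constant cross-section the crest speed equals v; applying Bernoulli from the surface up to the crest, P_top = P_atm − ½ρv² − ρg·h_top.
P_top = 101900 − ½·1000·4.01² − 1000·9.81·2.42 = 70100 Pa. So P_gauge = P_top − P_atm = -31800 Pa.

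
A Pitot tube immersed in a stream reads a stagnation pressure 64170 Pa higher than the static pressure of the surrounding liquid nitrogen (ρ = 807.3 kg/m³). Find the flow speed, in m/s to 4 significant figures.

Bernoulli between the free stream and the stagnation point: ½ρv² = P_stag − P_static.
v = √(2ΔP/ρ) = √(2·64170/807.3) = 12.61 m/s.

v ≈ 12.61 m/s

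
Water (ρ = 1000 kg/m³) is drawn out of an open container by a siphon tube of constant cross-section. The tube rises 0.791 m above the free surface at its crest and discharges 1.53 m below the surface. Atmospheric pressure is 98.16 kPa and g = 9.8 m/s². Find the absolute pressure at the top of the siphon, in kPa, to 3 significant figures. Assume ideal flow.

P_top = 75.4 kPa

Bernoulli surface→outlet gives ½v² = g·h_out, so v = √(2·9.8·1.53) = 5.48 m/s.
The bore is uniform, so the speed at the crest is the same v. Bernoulli surface→crest: P_atm = P_top + ½ρv² + ρg·h_top.
P_top = 98160 − ½·1000·5.48² − 1000·9.8·0.791 = 75400 Pa.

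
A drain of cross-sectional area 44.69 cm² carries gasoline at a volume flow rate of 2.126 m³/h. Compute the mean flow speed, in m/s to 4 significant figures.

0.1321 m/s

Q = 2.126 m³/h = 0.0005906 m³/s.
v = Q/A = 0.0005906 / 0.004469 = 0.1321 m/s.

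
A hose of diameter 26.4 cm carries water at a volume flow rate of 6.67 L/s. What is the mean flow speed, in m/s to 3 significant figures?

v ≈ 0.122 m/s

Q = 6.67 L/s = 0.00667 m³/s.
v = Q/A = 0.00667 / 0.0547 = 0.122 m/s.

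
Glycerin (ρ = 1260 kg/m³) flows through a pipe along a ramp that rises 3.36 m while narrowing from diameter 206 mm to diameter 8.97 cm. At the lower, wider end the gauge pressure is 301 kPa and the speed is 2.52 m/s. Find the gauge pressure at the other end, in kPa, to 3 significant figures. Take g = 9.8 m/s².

The volume flow rate is constant, so v₂ = (A₁/A₂)v₁ = (333/63.2)·2.52 = 13.3 m/s.
Applying Bernoulli between the two ends and solving for P₂: P₂ = P₁ + ½ρ(v₁² − v₂²) − ρgΔh.
P₂ = 301000 + ½·1260·(2.52² − 13.3²) − 1260·9.8·(+3.36) = 301000 + (-107000) − (41500) = 152000 Pa.

P₂ ≈ 152 kPa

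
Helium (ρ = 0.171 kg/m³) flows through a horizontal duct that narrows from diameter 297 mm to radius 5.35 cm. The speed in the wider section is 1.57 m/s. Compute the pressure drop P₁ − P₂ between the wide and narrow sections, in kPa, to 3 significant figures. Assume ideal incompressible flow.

ΔP ≈ 0.0123 kPa

The volume flow rate is constant, so v₂ = (A₁/A₂)v₁ = (693/89.9)·1.57 = 12.1 m/s.
With no height change, Bernoulli's equation is P₁ + ½ρv₁² = P₂ + ½ρv₂².
P₁ − P₂ = ½·0.171·(12.1² − 1.57²) = ½·0.171·144 = 12.3 Pa.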